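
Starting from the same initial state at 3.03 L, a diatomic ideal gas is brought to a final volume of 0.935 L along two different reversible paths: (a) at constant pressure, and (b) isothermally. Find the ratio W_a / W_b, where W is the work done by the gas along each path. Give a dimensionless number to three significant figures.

Path (a) isobaric: W = P₁(V₂ − V₁) → W_a/(P₁V₁) = -0.6914.
Path (b) isothermal: W = P₁V₁ ln(V₂/V₁) → W_b/(P₁V₁) = -1.176.
W_a / W_b = -0.6914 / -1.176 = 0.5881.

W_a / W_b ≈ 0.588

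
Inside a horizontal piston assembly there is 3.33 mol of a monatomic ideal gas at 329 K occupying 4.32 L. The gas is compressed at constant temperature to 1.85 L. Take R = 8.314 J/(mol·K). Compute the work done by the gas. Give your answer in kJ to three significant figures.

Isothermal: W = nRT ln(V₂/V₁).
W = (3.33)(8.314)(329) × ln(1.85/4.32)
  = 9109 × -0.8481
W_by_gas = -7725 J.

W ≈ -7.72 kJ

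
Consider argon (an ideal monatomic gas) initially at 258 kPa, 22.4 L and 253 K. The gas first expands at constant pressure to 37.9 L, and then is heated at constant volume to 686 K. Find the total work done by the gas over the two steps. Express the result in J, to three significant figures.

Step 1 (isobaric): W = PΔV = (258 kPa)(37.9 − 22.4 L) = 3999 J.
Step 2 (isochoric): W = 0 (constant volume).
W_total = 3999 + 0 = 3999 J.

W_total ≈ 4000 J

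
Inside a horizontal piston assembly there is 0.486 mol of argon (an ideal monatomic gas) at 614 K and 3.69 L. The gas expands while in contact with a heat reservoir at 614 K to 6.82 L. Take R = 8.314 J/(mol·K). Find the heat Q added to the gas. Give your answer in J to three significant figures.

Isothermal ⇒ ΔU = 0, so Q = W = nRT ln(V₂/V₁).
Q = (0.486)(8.314)(614) ln(6.82/3.69) = 2481 × 0.6142 = 1524 J.

Q ≈ 1520 J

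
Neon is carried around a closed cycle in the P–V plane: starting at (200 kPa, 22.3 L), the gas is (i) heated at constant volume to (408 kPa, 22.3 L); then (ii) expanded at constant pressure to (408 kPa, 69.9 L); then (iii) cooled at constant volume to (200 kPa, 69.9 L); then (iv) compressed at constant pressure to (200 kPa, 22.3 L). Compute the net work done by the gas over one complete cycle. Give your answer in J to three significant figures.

W_net ≈ 9900 J

Constant-volume legs do no work.
W(ii) = (408)(69.9 − 22.3) = 19421 J; W(iv) = (200)(22.3 − 69.9) = -9520 J.
W_net = 19421 − 9520 = 9901 J (the clockwise enclosed area).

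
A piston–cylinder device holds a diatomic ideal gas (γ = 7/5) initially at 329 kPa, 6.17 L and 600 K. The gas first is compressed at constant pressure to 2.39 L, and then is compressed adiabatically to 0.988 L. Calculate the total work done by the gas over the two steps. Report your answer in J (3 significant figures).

W_total ≈ -2080 J

Step 1 (isobaric): W = PΔV = (329 kPa)(2.39 − 6.17 L) = -1244 J.
After step 1: P = 329 kPa, V = 2.39 L, T = 232.4 K.
Step 2 (adiabatic): W = (P₁V₁ − P₂V₂)/(γ−1) = (786.3 − 1120)/0.4 = -833.1 J.
W_total = -1244 − 833.1 = -2077 J.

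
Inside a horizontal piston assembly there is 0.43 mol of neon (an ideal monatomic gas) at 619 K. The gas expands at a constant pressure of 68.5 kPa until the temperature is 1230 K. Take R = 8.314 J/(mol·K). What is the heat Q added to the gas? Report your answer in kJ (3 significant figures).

Isobaric: W = nRΔT = (0.43)(8.314)(611) = 2184 J.
ΔU = nCᵥΔT with Cᵥ = 3R/2: ΔU = (0.43)(12.47)(611) = 3277 J.
Q = ΔU + W = 3277 + 2184 = 5461 J.

Q ≈ 5.46 kJ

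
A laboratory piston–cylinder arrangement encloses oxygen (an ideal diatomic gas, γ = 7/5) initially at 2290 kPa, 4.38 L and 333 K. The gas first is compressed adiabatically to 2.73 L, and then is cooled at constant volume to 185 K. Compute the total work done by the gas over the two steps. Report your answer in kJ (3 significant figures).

W_total ≈ -5.22 kJ

Step 1 (adiabatic): W = (P₁V₁ − P₂V₂)/(γ−1) = (10030 − 12118)/0.4 = -5220 J.
Step 2 (isochoric): W = 0 (constant volume).
W_total = -5220 + 0 = -5220 J.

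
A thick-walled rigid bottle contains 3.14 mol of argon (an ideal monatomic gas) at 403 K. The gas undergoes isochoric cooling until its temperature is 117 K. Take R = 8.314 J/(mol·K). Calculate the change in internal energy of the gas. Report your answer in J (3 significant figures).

ΔU ≈ -11200 J

Constant volume ⇒ W = 0, so Q = ΔU = nCᵥΔT with Cᵥ = 3R/2 = 12.47 J/(mol·K).
ΔU = (3.14)(12.47)(117 − 403) = -11199 J.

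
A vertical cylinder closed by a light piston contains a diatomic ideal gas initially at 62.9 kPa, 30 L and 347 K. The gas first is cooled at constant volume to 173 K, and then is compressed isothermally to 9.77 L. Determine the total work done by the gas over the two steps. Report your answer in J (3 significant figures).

Step 1 (isochoric): W = 0 (constant volume).
After step 1: P = 31.36 kPa (V unchanged).
Step 2 (isothermal): W = P₁V₁ ln(V₂/V₁) = (940.8) ln(9.77/30) = -1055 J.
W_total = 0 − 1055 = -1055 J.

W_total ≈ -1060 J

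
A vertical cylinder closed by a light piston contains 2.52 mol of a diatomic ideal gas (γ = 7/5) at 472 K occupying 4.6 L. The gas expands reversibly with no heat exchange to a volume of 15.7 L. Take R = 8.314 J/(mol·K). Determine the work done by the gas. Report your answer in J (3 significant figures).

W ≈ 9590 J

Adiabatic: TV^(γ−1) = const with γ = 7/5.
T₂ = T₁ (V₁/V₂)^(γ−1) = 472 × (4.6/15.7)^0.4 = 472 × 0.612 = 288.9 K.
W_by = nCᵥ(T₁ − T₂) = (2.52)(20.79)(472 − 288.9) = 9593 J.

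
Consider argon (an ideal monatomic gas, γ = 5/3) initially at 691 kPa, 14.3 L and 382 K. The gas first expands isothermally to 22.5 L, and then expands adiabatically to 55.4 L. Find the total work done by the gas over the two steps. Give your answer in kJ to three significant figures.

W_total ≈ 11.2 kJ

Step 1 (isothermal): W = P₁V₁ ln(V₂/V₁) = (9881) ln(22.5/14.3) = 4479 J.
After step 1: P = 439.2 kPa, V = 22.5 L, T = 382 K.
Step 2 (adiabatic): W = (P₁V₁ − P₂V₂)/(γ−1) = (9881 − 5419)/0.667 = 6693 J.
W_total = 4479 + 6693 = 11172 J.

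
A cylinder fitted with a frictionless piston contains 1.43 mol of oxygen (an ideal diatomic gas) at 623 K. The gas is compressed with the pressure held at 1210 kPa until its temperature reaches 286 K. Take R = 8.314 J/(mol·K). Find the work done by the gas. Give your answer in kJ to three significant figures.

Isobaric: W = P ΔV = nR ΔT.
W = (1.43)(8.314)(286 − 623) = -4007 J.

W ≈ -4.01 kJ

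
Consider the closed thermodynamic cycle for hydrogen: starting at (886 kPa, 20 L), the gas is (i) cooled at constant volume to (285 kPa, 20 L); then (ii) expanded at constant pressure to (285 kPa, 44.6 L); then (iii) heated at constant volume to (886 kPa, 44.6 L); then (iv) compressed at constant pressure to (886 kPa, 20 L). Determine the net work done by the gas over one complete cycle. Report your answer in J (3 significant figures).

Constant-volume legs do no work.
W(ii) = (285)(44.6 − 20) = 7011 J; W(iv) = (886)(20 − 44.6) = -21796 J.
W_net = 7011 − 21796 = -14785 J (the counter-clockwise enclosed area).

W_net ≈ -14800 J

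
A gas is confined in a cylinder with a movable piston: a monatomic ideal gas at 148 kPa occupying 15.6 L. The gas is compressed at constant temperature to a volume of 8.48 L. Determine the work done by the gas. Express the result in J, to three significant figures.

Isothermal: W = nRT ln(V₂/V₁) = P₁V₁ ln(V₂/V₁).
P₁V₁ = (148 kPa)(15.6 L) = 2309 J.
W = 2309 × ln(8.48/15.6) = 2309 × -0.6096
W_by_gas = -1407 J.

W ≈ -1410 J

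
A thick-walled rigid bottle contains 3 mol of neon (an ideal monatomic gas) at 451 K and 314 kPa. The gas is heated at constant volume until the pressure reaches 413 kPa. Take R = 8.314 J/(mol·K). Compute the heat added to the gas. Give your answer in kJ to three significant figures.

Constant volume ⇒ W = 0, so Q = ΔU = nCᵥΔT with Cᵥ = 3R/2 = 12.47 J/(mol·K).
At constant V, T₂/T₁ = P₂/P₁ ⇒ ΔT = T₁(P₂/P₁ − 1) = 451·(413/314 − 1) = 142.2 K.
ΔU = (3)(12.47)(142.2) = 5320 J.

Q ≈ 5.32 kJ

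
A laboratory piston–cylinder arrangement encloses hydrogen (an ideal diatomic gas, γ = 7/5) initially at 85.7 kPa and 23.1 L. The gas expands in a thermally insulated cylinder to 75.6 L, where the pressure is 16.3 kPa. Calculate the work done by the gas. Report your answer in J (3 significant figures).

W ≈ 1870 J

Adiabatic: W = (P₁V₁ − P₂V₂)/(γ − 1) with γ = 7/5.
P₁V₁ = 1980 J, P₂V₂ = 1232 J.
W = (1980 − 1232) / 0.4 = 1868 J.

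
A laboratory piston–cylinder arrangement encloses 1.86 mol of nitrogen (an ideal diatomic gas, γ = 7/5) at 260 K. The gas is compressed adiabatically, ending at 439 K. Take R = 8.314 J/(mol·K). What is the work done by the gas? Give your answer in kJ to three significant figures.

W ≈ -6.92 kJ

Adiabatic ⇒ Q = 0, so W_by = −ΔU = nCᵥ(T₁ − T₂).
Cᵥ = 5R/2 = 20.79 J/(mol·K).
W = (1.86)(20.79)(260 − 439) = -6920 J.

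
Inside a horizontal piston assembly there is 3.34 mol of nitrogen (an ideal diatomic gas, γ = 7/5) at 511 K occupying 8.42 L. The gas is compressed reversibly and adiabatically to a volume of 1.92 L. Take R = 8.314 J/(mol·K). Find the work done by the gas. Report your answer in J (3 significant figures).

W ≈ -28600 J

Adiabatic: TV^(γ−1) = const with γ = 7/5.
T₂ = T₁ (V₁/V₂)^(γ−1) = 511 × (8.42/1.92)^0.4 = 511 × 1.806 = 923.1 K.
W_by = nCᵥ(T₁ − T₂) = (3.34)(20.79)(511 − 923.1) = -28605 J.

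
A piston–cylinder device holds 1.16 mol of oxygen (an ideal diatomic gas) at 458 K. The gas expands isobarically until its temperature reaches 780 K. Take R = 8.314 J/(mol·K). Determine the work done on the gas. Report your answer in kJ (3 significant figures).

W ≈ -3.11 kJ

Isobaric: W = P ΔV = nR ΔT.
W = (1.16)(8.314)(780 − 458) = 3105 J.
Work on gas = −W_by = -3105 J.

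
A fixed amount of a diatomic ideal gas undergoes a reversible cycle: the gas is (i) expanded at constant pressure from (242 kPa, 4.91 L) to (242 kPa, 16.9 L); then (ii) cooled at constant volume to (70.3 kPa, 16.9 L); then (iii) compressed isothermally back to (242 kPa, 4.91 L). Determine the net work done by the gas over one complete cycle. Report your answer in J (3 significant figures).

W_net ≈ 1430 J

Leg (i): W = PΔV = (242)(16.9 − 4.91) = 2902 J.
Leg (ii): W = 0.
Leg (iii): W = PᵢVᵢ ln(V_f/Vᵢ) = (1188) ln(4.91/16.9) = -1469 J.
W_net = 2902 − 1469 = 1433 J.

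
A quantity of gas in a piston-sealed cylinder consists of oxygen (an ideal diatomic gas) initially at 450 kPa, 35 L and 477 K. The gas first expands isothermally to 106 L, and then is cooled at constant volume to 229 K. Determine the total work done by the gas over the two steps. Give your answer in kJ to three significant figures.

W_total ≈ 17.5 kJ

Step 1 (isothermal): W = P₁V₁ ln(V₂/V₁) = (15750) ln(106/35) = 17452 J.
Step 2 (isochoric): W = 0 (constant volume).
W_total = 17452 + 0 = 17452 J.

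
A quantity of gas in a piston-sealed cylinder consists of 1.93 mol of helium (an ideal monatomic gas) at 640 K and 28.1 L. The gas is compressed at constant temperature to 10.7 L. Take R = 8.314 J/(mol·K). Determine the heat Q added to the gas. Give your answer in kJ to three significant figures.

Isothermal ⇒ ΔU = 0, so Q = W = nRT ln(V₂/V₁).
Q = (1.93)(8.314)(640) ln(10.7/28.1) = 10269 × -0.9655 = -9915 J.

Q ≈ -9.92 kJ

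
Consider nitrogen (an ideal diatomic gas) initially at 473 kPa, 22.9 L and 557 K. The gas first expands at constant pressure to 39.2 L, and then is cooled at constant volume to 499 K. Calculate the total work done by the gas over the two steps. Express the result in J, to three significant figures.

Step 1 (isobaric): W = PΔV = (473 kPa)(39.2 − 22.9 L) = 7710 J.
Step 2 (isochoric): W = 0 (constant volume).
W_total = 7710 + 0 = 7710 J.

W_total ≈ 7710 J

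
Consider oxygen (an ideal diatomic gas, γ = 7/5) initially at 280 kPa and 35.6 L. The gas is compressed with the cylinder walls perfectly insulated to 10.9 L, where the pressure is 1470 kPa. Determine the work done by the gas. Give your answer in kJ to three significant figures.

Adiabatic: W = (P₁V₁ − P₂V₂)/(γ − 1) with γ = 7/5.
P₁V₁ = 9968 J, P₂V₂ = 16023 J.
W = (9968 − 16023) / 0.4 = -15138 J.

W ≈ -15.1 kJ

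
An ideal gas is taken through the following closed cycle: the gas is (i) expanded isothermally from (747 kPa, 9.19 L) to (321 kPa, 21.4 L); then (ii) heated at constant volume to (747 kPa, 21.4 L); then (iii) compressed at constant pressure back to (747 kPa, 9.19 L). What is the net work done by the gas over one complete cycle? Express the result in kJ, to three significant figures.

W_net ≈ -3.32 kJ

Leg (i): W = PᵢVᵢ ln(V_f/Vᵢ) = (6865) ln(21.4/9.19) = 5803 J.
Leg (ii): W = 0.
Leg (iii): W = PΔV = (747)(9.19 − 21.4) = -9121 J.
W_net = 5803 − 9121 = -3318 J.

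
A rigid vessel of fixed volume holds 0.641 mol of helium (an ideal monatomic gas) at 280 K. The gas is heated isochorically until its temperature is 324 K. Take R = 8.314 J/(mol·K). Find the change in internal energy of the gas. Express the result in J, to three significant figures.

Constant volume ⇒ W = 0, so Q = ΔU = nCᵥΔT with Cᵥ = 3R/2 = 12.47 J/(mol·K).
ΔU = (0.641)(12.47)(324 − 280) = 351.7 J.

ΔU ≈ 352 J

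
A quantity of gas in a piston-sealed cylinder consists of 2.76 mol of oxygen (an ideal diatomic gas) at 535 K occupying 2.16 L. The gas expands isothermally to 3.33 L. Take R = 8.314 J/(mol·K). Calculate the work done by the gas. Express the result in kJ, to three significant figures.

W ≈ 5.31 kJ

Isothermal: W = nRT ln(V₂/V₁).
W = (2.76)(8.314)(535) × ln(3.33/2.16)
  = 12276 × 0.4329
W_by_gas = 5314 J.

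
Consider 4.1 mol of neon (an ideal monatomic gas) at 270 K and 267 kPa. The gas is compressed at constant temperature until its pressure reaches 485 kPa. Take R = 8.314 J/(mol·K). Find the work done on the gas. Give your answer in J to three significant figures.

Isothermal process: W = nRT ln(V₂/V₁) = nRT ln(P₁/P₂).
W = (4.1)(8.314)(270) × ln(267/485)
  = 9204 × ln(0.5505) = 9204 × -0.5969
W_by_gas = -5494 J; work on gas = −W_by = 5494 J.

W ≈ 5490 J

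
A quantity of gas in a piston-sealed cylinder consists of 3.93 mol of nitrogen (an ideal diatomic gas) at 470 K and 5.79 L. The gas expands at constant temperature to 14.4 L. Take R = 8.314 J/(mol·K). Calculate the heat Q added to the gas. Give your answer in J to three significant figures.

Q ≈ 14000 J

Isothermal ⇒ ΔU = 0, so Q = W = nRT ln(V₂/V₁).
Q = (3.93)(8.314)(470) ln(14.4/5.79) = 15357 × 0.9111 = 13992 J.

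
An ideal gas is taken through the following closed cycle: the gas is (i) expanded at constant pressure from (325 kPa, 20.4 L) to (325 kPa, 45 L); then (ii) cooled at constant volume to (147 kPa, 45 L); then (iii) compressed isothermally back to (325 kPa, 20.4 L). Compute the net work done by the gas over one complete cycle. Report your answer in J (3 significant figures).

W_net ≈ 2760 J

Leg (i): W = PΔV = (325)(45 − 20.4) = 7995 J.
Leg (ii): W = 0.
Leg (iii): W = PᵢVᵢ ln(V_f/Vᵢ) = (6615) ln(20.4/45) = -5233 J.
W_net = 7995 − 5233 = 2762 J.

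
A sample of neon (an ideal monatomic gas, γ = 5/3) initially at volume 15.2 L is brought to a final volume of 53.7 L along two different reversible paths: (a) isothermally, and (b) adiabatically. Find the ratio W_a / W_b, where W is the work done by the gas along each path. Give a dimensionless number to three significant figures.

W_a / W_b ≈ 1.48

Path (a) isothermal: W = P₁V₁ ln(V₂/V₁) → W_a/(P₁V₁) = 1.262.
Path (b) adiabatic: W = P₁V₁(1 − (V₁/V₂)^(γ−1))/(γ−1) → W_b/(P₁V₁) = 0.8533.
W_a / W_b = 1.262 / 0.8533 = 1.479.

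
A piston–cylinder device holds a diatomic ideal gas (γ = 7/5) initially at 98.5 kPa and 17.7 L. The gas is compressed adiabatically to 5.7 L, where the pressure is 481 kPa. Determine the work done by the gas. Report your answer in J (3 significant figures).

W ≈ -2500 J

Adiabatic: W = (P₁V₁ − P₂V₂)/(γ − 1) with γ = 7/5.
P₁V₁ = 1743 J, P₂V₂ = 2742 J.
W = (1743 − 2742) / 0.4 = -2496 J.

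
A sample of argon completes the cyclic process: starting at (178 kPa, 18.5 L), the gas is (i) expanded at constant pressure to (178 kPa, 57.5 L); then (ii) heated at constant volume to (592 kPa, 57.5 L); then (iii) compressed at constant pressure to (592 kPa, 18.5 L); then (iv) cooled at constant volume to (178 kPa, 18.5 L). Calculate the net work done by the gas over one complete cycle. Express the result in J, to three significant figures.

W_net ≈ -16100 J

Constant-volume legs do no work.
W(i) = (178)(57.5 − 18.5) = 6942 J; W(iii) = (592)(18.5 − 57.5) = -23088 J.
W_net = 6942 − 23088 = -16146 J (the counter-clockwise enclosed area).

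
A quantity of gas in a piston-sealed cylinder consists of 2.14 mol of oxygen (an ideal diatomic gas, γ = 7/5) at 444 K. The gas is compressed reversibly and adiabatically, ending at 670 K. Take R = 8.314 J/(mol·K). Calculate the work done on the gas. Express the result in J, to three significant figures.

W ≈ 10100 J

Adiabatic ⇒ Q = 0, so W_by = −ΔU = nCᵥ(T₁ − T₂).
Cᵥ = 5R/2 = 20.79 J/(mol·K).
W = (2.14)(20.79)(444 − 670) = -10052 J.
Work on gas = −W_by = 10052 J.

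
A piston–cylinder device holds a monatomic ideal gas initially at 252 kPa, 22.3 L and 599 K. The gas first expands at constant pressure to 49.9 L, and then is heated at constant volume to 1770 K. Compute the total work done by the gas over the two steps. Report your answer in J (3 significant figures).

W_total ≈ 6960 J

Step 1 (isobaric): W = PΔV = (252 kPa)(49.9 − 22.3 L) = 6955 J.
Step 2 (isochoric): W = 0 (constant volume).
W_total = 6955 + 0 = 6955 J.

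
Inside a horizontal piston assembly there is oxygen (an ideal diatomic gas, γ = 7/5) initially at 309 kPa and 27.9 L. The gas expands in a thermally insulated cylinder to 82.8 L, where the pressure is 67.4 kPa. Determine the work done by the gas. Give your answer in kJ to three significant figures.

W ≈ 7.60 kJ

Adiabatic: W = (P₁V₁ − P₂V₂)/(γ − 1) with γ = 7/5.
P₁V₁ = 8621 J, P₂V₂ = 5581 J.
W = (8621 − 5581) / 0.4 = 7601 J.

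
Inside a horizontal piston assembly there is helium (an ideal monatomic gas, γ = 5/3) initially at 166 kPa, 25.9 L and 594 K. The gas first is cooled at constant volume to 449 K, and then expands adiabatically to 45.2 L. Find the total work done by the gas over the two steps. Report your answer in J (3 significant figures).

Step 1 (isochoric): W = 0 (constant volume).
After step 1: P = 125.5 kPa (V unchanged).
Step 2 (adiabatic): W = (P₁V₁ − P₂V₂)/(γ−1) = (3250 − 2242)/0.667 = 1512 J.
W_total = 0 + 1512 = 1512 J.

W_total ≈ 1510 J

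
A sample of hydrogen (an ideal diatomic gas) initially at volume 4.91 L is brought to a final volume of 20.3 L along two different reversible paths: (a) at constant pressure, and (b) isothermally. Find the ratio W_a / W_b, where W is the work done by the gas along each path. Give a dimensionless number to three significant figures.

W_a / W_b ≈ 2.21

Path (a) isobaric: W = P₁(V₂ − V₁) → W_a/(P₁V₁) = 3.134.
Path (b) isothermal: W = P₁V₁ ln(V₂/V₁) → W_b/(P₁V₁) = 1.419.
W_a / W_b = 3.134 / 1.419 = 2.208.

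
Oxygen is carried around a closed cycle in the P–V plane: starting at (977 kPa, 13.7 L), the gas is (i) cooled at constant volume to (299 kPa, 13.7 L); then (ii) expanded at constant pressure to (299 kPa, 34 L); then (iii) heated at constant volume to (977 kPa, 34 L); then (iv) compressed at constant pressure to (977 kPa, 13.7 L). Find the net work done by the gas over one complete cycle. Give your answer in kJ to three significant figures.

W_net ≈ -13.8 kJ

Constant-volume legs do no work.
W(ii) = (299)(34 − 13.7) = 6070 J; W(iv) = (977)(13.7 − 34) = -19833 J.
W_net = 6070 − 19833 = -13763 J (the counter-clockwise enclosed area).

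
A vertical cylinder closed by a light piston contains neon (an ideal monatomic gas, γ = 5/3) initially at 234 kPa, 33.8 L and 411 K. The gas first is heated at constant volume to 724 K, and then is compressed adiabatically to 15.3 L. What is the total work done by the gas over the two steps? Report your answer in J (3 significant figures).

W_total ≈ -14600 J

Step 1 (isochoric): W = 0 (constant volume).
After step 1: P = 412.2 kPa (V unchanged).
Step 2 (adiabatic): W = (P₁V₁ − P₂V₂)/(γ−1) = (13933 − 23633)/0.667 = -14550 J.
W_total = 0 − 14550 = -14550 J.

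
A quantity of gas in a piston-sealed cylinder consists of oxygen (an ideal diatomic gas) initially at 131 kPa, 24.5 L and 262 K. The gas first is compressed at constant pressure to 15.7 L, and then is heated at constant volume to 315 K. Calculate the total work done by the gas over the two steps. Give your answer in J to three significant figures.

W_total ≈ -1150 J

Step 1 (isobaric): W = PΔV = (131 kPa)(15.7 − 24.5 L) = -1153 J.
Step 2 (isochoric): W = 0 (constant volume).
W_total = -1153 + 0 = -1153 J.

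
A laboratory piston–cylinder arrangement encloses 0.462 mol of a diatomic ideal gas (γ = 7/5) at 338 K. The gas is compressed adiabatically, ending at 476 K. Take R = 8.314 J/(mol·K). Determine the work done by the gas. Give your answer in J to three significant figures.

Adiabatic ⇒ Q = 0, so W_by = −ΔU = nCᵥ(T₁ − T₂).
Cᵥ = 5R/2 = 20.79 J/(mol·K).
W = (0.462)(20.79)(338 − 476) = -1325 J.

W ≈ -1330 J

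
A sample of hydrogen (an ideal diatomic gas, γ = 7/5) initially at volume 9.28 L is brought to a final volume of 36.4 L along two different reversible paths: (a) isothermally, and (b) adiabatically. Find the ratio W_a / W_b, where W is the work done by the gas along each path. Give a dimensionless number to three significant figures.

Path (a) isothermal: W = P₁V₁ ln(V₂/V₁) → W_a/(P₁V₁) = 1.367.
Path (b) adiabatic: W = P₁V₁(1 − (V₁/V₂)^(γ−1))/(γ−1) → W_b/(P₁V₁) = 1.053.
W_a / W_b = 1.367 / 1.053 = 1.298.

W_a / W_b ≈ 1.30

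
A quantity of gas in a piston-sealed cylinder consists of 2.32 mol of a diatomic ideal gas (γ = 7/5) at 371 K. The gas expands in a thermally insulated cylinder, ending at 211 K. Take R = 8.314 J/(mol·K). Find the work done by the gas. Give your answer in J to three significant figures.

Adiabatic ⇒ Q = 0, so W_by = −ΔU = nCᵥ(T₁ − T₂).
Cᵥ = 5R/2 = 20.79 J/(mol·K).
W = (2.32)(20.79)(371 − 211) = 7715 J.

W ≈ 7720 J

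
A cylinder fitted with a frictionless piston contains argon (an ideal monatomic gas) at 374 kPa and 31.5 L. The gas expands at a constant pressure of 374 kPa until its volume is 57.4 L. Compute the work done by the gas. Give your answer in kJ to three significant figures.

W ≈ 9.69 kJ

Isobaric: W = P ΔV.
W = (374 kPa)(57.4 − 31.5 L) = (374)(25.9) = 9687 J.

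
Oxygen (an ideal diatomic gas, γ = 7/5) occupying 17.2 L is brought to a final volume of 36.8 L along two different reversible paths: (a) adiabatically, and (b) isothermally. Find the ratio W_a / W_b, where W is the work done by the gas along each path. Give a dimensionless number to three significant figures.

Path (a) adiabatic: W = P₁V₁(1 − (V₁/V₂)^(γ−1))/(γ−1) → W_a/(P₁V₁) = 0.6558.
Path (b) isothermal: W = P₁V₁ ln(V₂/V₁) → W_b/(P₁V₁) = 0.7606.
W_a / W_b = 0.6558 / 0.7606 = 0.8622.

W_a / W_b ≈ 0.862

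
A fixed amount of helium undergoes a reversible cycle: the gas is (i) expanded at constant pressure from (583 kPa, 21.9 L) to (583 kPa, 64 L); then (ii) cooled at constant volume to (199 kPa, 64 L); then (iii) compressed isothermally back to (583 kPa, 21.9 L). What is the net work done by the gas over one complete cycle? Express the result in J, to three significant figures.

Leg (i): W = PΔV = (583)(64 − 21.9) = 24544 J.
Leg (ii): W = 0.
Leg (iii): W = PᵢVᵢ ln(V_f/Vᵢ) = (12736) ln(21.9/64) = -13658 J.
W_net = 24544 − 13658 = 10886 J.

W_net ≈ 10900 J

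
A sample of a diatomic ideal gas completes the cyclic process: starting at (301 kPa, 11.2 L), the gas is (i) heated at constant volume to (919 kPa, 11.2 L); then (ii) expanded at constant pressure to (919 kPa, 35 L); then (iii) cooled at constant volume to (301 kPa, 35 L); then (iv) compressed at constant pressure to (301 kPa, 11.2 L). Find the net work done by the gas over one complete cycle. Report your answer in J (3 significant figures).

W_net ≈ 14700 J

Constant-volume legs do no work.
W(ii) = (919)(35 − 11.2) = 21872 J; W(iv) = (301)(11.2 − 35) = -7164 J.
W_net = 21872 − 7164 = 14708 J (the clockwise enclosed area).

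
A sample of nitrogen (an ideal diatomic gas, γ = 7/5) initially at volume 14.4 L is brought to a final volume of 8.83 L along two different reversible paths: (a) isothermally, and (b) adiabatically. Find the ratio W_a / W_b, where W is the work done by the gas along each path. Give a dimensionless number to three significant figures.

Path (a) isothermal: W = P₁V₁ ln(V₂/V₁) → W_a/(P₁V₁) = -0.4891.
Path (b) adiabatic: W = P₁V₁(1 − (V₁/V₂)^(γ−1))/(γ−1) → W_b/(P₁V₁) = -0.5402.
W_a / W_b = -0.4891 / -0.5402 = 0.9054.

W_a / W_b ≈ 0.905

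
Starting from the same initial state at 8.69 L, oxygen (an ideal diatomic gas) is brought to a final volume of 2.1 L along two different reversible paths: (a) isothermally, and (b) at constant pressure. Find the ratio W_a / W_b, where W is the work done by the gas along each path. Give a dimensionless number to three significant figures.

Path (a) isothermal: W = P₁V₁ ln(V₂/V₁) → W_a/(P₁V₁) = -1.42.
Path (b) isobaric: W = P₁(V₂ − V₁) → W_b/(P₁V₁) = -0.7583.
W_a / W_b = -1.42 / -0.7583 = 1.873.

W_a / W_b ≈ 1.87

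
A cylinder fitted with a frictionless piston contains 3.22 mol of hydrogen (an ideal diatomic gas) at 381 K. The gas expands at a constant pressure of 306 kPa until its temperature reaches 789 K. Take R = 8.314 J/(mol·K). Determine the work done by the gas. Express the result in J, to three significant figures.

W ≈ 10900 J

Isobaric: W = P ΔV = nR ΔT.
W = (3.22)(8.314)(789 − 381) = 10923 J.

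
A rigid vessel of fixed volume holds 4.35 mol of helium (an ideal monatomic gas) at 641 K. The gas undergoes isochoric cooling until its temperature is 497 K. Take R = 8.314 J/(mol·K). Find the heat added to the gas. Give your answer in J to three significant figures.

Constant volume ⇒ W = 0, so Q = ΔU = nCᵥΔT with Cᵥ = 3R/2 = 12.47 J/(mol·K).
ΔU = (4.35)(12.47)(497 − 641) = -7812 J.

Q ≈ -7810 J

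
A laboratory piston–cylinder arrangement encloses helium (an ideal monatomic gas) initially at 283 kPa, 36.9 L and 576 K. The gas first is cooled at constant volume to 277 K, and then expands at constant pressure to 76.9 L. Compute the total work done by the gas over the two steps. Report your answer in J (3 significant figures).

W_total ≈ 5440 J

Step 1 (isochoric): W = 0 (constant volume).
After step 1: P = 136.1 kPa (V unchanged).
Step 2 (isobaric): W = PΔV = (136.1 kPa)(76.9 − 36.9 L) = 5444 J.
W_total = 0 + 5444 = 5444 J.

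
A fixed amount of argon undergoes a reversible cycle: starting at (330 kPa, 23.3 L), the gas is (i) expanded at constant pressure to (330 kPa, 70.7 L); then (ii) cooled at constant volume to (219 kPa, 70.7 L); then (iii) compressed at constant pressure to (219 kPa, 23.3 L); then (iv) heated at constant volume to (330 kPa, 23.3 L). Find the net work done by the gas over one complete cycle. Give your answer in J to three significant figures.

W_net ≈ 5260 J

Constant-volume legs do no work.
W(i) = (330)(70.7 − 23.3) = 15642 J; W(iii) = (219)(23.3 − 70.7) = -10381 J.
W_net = 15642 − 10381 = 5261 J (the clockwise enclosed area).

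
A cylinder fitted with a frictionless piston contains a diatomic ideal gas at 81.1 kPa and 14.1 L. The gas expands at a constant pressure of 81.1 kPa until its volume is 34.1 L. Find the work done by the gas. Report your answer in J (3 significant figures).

W ≈ 1620 J

Isobaric: W = P ΔV.
W = (81.1 kPa)(34.1 − 14.1 L) = (81.1)(20) = 1622 J.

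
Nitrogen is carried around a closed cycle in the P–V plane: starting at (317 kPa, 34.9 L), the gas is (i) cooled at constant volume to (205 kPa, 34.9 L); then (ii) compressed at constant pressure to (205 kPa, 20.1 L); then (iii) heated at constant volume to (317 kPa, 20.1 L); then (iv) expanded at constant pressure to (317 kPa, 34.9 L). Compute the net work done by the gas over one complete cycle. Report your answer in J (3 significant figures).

Constant-volume legs do no work.
W(ii) = (205)(20.1 − 34.9) = -3034 J; W(iv) = (317)(34.9 − 20.1) = 4692 J.
W_net = -3034 + 4692 = 1658 J (the clockwise enclosed area).

W_net ≈ 1660 J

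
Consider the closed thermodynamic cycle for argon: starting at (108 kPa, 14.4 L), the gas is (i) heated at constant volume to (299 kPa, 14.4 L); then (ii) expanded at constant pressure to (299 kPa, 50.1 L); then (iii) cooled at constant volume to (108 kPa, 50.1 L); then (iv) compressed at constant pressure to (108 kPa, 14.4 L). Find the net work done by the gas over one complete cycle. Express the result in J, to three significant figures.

W_net ≈ 6820 J

Constant-volume legs do no work.
W(ii) = (299)(50.1 − 14.4) = 10674 J; W(iv) = (108)(14.4 − 50.1) = -3856 J.
W_net = 10674 − 3856 = 6819 J (the clockwise enclosed area).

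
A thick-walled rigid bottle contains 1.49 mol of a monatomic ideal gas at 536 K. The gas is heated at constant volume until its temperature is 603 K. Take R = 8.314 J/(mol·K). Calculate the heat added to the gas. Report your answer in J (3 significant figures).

Q ≈ 1240 J

Constant volume ⇒ W = 0, so Q = ΔU = nCᵥΔT with Cᵥ = 3R/2 = 12.47 J/(mol·K).
ΔU = (1.49)(12.47)(603 − 536) = 1245 J.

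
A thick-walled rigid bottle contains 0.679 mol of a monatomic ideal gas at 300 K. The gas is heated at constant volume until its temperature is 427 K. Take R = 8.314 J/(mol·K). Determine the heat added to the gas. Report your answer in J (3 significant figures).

Constant volume ⇒ W = 0, so Q = ΔU = nCᵥΔT with Cᵥ = 3R/2 = 12.47 J/(mol·K).
ΔU = (0.679)(12.47)(427 − 300) = 1075 J.

Q ≈ 1080 J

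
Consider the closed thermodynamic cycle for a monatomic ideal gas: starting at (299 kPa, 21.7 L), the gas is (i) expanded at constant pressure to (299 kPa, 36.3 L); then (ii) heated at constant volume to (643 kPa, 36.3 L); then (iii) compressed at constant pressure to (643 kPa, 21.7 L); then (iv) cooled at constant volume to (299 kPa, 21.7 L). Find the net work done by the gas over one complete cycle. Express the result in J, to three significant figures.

W_net ≈ -5020 J

Constant-volume legs do no work.
W(i) = (299)(36.3 − 21.7) = 4365 J; W(iii) = (643)(21.7 − 36.3) = -9388 J.
W_net = 4365 − 9388 = -5022 J (the counter-clockwise enclosed area).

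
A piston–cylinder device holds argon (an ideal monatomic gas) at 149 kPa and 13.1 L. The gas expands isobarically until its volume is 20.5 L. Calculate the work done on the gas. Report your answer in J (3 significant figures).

Isobaric: W = P ΔV.
W = (149 kPa)(20.5 − 13.1 L) = (149)(7.4) = 1103 J.
Work on gas = −W_by = -1103 J.

W ≈ -1100 J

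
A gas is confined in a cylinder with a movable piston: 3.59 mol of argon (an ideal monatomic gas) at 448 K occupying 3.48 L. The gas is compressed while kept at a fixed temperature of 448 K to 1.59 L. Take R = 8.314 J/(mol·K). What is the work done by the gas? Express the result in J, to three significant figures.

Isothermal: W = nRT ln(V₂/V₁).
W = (3.59)(8.314)(448) × ln(1.59/3.48)
  = 13372 × -0.7833
W_by_gas = -10474 J.

W ≈ -10500 J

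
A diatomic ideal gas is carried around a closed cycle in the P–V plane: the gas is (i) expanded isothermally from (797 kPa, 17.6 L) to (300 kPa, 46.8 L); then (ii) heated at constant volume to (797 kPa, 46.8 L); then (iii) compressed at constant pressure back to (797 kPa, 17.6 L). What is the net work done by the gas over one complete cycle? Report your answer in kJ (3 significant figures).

W_net ≈ -9.55 kJ

Leg (i): W = PᵢVᵢ ln(V_f/Vᵢ) = (14027) ln(46.8/17.6) = 13718 J.
Leg (ii): W = 0.
Leg (iii): W = PΔV = (797)(17.6 − 46.8) = -23272 J.
W_net = 13718 − 23272 = -9554 J.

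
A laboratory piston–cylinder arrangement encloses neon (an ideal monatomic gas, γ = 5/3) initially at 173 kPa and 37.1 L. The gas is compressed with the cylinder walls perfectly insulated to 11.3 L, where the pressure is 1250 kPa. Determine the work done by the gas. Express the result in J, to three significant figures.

Adiabatic: W = (P₁V₁ − P₂V₂)/(γ − 1) with γ = 5/3.
P₁V₁ = 6418 J, P₂V₂ = 14125 J.
W = (6418 − 14125) / 0.6667 = -11560 J.

W ≈ -11600 J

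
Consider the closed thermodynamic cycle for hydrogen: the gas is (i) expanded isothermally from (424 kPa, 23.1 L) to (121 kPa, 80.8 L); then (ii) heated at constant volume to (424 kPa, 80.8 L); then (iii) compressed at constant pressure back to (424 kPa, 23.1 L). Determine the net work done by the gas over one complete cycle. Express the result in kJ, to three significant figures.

Leg (i): W = PᵢVᵢ ln(V_f/Vᵢ) = (9794) ln(80.8/23.1) = 12264 J.
Leg (ii): W = 0.
Leg (iii): W = PΔV = (424)(23.1 − 80.8) = -24465 J.
W_net = 12264 − 24465 = -12201 J.

W_net ≈ -12.2 kJ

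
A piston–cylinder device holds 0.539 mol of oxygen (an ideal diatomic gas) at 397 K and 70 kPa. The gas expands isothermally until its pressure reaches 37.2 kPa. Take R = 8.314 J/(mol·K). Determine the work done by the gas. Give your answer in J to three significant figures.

W ≈ 1120 J

Isothermal process: W = nRT ln(V₂/V₁) = nRT ln(P₁/P₂).
W = (0.539)(8.314)(397) × ln(70/37.2)
  = 1779 × ln(1.882) = 1779 × 0.6322
W_by_gas = 1125 J.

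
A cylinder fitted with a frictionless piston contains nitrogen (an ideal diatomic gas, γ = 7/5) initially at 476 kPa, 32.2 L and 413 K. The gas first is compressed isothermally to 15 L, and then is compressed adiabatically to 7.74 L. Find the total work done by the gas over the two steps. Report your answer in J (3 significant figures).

W_total ≈ -23300 J

Step 1 (isothermal): W = P₁V₁ ln(V₂/V₁) = (15327) ln(15/32.2) = -11709 J.
After step 1: P = 1022 kPa, V = 15 L, T = 413 K.
Step 2 (adiabatic): W = (P₁V₁ − P₂V₂)/(γ−1) = (15327 − 19971)/0.4 = -11610 J.
W_total = -11709 − 11610 = -23319 J.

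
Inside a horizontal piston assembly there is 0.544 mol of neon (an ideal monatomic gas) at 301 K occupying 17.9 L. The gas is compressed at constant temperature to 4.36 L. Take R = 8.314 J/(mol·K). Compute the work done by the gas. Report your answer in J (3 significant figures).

W ≈ -1920 J

Isothermal: W = nRT ln(V₂/V₁).
W = (0.544)(8.314)(301) × ln(4.36/17.9)
  = 1361 × -1.412
W_by_gas = -1923 J.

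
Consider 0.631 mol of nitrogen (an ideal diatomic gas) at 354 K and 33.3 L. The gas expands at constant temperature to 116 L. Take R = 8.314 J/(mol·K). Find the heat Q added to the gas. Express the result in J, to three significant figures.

Q ≈ 2320 J

Isothermal ⇒ ΔU = 0, so Q = W = nRT ln(V₂/V₁).
Q = (0.631)(8.314)(354) ln(116/33.3) = 1857 × 1.248 = 2318 J.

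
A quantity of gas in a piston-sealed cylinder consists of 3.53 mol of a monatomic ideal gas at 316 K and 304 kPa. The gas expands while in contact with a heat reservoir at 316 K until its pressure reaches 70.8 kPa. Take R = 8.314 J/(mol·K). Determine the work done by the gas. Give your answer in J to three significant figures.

Isothermal process: W = nRT ln(V₂/V₁) = nRT ln(P₁/P₂).
W = (3.53)(8.314)(316) × ln(304/70.8)
  = 9274 × ln(4.294) = 9274 × 1.457
W_by_gas = 13514 J.

W ≈ 13500 J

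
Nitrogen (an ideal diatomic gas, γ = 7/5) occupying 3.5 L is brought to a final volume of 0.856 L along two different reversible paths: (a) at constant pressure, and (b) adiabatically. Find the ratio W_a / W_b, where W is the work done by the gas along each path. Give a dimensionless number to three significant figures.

Path (a) isobaric: W = P₁(V₂ − V₁) → W_a/(P₁V₁) = -0.7554.
Path (b) adiabatic: W = P₁V₁(1 − (V₁/V₂)^(γ−1))/(γ−1) → W_b/(P₁V₁) = -1.891.
W_a / W_b = -0.7554 / -1.891 = 0.3995.

W_a / W_b ≈ 0.399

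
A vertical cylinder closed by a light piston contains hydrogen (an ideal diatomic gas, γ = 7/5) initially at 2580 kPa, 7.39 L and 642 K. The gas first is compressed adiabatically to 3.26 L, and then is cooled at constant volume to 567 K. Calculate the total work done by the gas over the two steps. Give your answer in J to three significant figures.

W_total ≈ -18500 J

Step 1 (adiabatic): W = (P₁V₁ − P₂V₂)/(γ−1) = (19066 − 26451)/0.4 = -18461 J.
Step 2 (isochoric): W = 0 (constant volume).
W_total = -18461 + 0 = -18461 J.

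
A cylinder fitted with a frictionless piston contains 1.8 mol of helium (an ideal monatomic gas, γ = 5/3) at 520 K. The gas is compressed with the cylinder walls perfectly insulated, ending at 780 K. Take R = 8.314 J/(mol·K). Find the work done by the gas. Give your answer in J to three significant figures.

Adiabatic ⇒ Q = 0, so W_by = −ΔU = nCᵥ(T₁ − T₂).
Cᵥ = 3R/2 = 12.47 J/(mol·K).
W = (1.8)(12.47)(520 − 780) = -5836 J.

W ≈ -5840 J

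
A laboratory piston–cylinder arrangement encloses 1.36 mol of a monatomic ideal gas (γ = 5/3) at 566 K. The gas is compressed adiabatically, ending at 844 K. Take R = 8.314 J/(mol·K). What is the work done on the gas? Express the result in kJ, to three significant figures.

W ≈ 4.72 kJ

Adiabatic ⇒ Q = 0, so W_by = −ΔU = nCᵥ(T₁ − T₂).
Cᵥ = 3R/2 = 12.47 J/(mol·K).
W = (1.36)(12.47)(566 − 844) = -4715 J.
Work on gas = −W_by = 4715 J.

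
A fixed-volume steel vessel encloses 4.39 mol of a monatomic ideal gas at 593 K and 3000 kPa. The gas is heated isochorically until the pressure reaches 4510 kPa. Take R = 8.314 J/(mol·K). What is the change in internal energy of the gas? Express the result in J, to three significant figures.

Constant volume ⇒ W = 0, so Q = ΔU = nCᵥΔT with Cᵥ = 3R/2 = 12.47 J/(mol·K).
At constant V, T₂/T₁ = P₂/P₁ ⇒ ΔT = T₁(P₂/P₁ − 1) = 593·(4510/3000 − 1) = 298.5 K.
ΔU = (4.39)(12.47)(298.5) = 16341 J.

ΔU ≈ 16300 J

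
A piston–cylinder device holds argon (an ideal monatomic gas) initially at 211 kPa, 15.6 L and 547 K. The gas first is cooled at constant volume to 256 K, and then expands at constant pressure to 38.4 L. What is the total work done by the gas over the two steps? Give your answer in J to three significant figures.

W_total ≈ 2250 J

Step 1 (isochoric): W = 0 (constant volume).
After step 1: P = 98.75 kPa (V unchanged).
Step 2 (isobaric): W = PΔV = (98.75 kPa)(38.4 − 15.6 L) = 2251 J.
W_total = 0 + 2251 = 2251 J.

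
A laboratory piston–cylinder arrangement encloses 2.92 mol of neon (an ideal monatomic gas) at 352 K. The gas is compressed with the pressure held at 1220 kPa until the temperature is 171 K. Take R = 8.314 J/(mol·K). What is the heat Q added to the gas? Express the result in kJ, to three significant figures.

Q ≈ -11.0 kJ

Isobaric: W = nRΔT = (2.92)(8.314)(-181) = -4394 J.
ΔU = nCᵥΔT with Cᵥ = 3R/2: ΔU = (2.92)(12.47)(-181) = -6591 J.
Q = ΔU + W = -6591 − 4394 = -10985 J.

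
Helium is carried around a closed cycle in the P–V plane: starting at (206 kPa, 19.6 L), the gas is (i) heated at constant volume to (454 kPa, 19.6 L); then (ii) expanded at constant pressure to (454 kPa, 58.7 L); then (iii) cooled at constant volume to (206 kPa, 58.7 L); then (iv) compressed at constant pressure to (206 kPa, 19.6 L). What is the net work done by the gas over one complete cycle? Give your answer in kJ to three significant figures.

W_net ≈ 9.70 kJ

Constant-volume legs do no work.
W(ii) = (454)(58.7 − 19.6) = 17751 J; W(iv) = (206)(19.6 − 58.7) = -8055 J.
W_net = 17751 − 8055 = 9697 J (the clockwise enclosed area).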